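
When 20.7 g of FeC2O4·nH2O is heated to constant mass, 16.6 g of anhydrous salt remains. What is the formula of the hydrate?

FeC2O4·2H2O

Mass of water lost = 20.7 − 16.6 = 4.1 g → 4.1 / 18.02 = 0.2275 mol H2O
Molar mass of FeC2O4 = 143.87 g/mol → mol FeC2O4 = 16.6 / 143.87 = 0.1154
n = 0.2275 / 0.1154 = 1.97 ≈ 2 → FeC2O4·2H2O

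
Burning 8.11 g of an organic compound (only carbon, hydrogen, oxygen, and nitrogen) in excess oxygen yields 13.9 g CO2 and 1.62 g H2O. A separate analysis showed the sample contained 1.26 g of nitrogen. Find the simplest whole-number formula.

mol C = 13.9 / 44.01 = 0.3158; mass C = 0.3158 × 12.01 = 3.793 g
mol H = 2 × (1.62 / 18.02) = 0.1798; mass H = 0.1798 × 1.008 = 0.1812 g
mol N = 1.26 / 14.01 = 0.08994
mass O = 8.11 − (5.234) = 2.876 g → mol O = 0.1797
Ratios (÷ 0.08994): C 3.512, H 1.999, N 1.000, O 1.998
×2: C 7.02, H 4.00, N 2.00, O 4.00 → C7H4N2O4

C7H4N2O4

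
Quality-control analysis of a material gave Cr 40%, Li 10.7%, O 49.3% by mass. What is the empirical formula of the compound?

Assume 100 g: 40 g Cr, 10.7 g Li, 49.3 g O.
Moles — Cr: 40 / 52.00 = 0.7692 mol; Li: 10.7 / 6.94 = 1.542 mol; O: 49.3 / 16.00 = 3.081 mol
Smallest is Cr at 0.7692 mol; normalising gives Cr 1.000, Li 2.004, O 4.006
≈ 1:2:4 → CrLi2O4

CrLi2O4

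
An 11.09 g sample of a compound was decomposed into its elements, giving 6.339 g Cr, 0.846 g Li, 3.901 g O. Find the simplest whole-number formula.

CrLiO2

Cr: 6.339 g ÷ 52.00 g/mol = 0.1219 mol
Li: 0.846 g ÷ 6.94 g/mol = 0.1219 mol
O: 3.901 g ÷ 16.00 g/mol = 0.2438 mol
Ratios (÷ 0.1219): Cr 1.000, Li 1.000, O 2.000
≈ 1:1:2 → CrLiO2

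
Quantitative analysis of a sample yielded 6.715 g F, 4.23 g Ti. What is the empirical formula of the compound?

F4Ti

n(F) = 6.715/19.00 = 0.3534, n(Ti) = 4.23/47.87 = 0.08836
Smallest is Ti at 0.08836 mol; normalising gives F 4.000, Ti 1.000
≈ 4:1 → F4Ti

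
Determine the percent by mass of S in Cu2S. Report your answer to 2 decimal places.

Molar mass = 2(63.55) + 1(32.07) = 159.170 g/mol
Mass of S per mole = 1 × 32.07 = 32.070 g
% S = 32.070 / 159.170 × 100 = 20.15%

20.15%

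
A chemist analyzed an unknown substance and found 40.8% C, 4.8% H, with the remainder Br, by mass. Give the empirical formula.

Assume 100 g: 40.8 g C, 4.8 g H, 54.4 g Br.
C: 40.8 g ÷ 12.01 g/mol = 3.397 mol
H: 4.8 g ÷ 1.008 g/mol = 4.762 mol
Br: 54.4 g ÷ 79.90 g/mol = 0.6809 mol
Divide by the smallest (0.6809 mol Br): C 4.990, H 6.994, Br 1.000
≈ 5:7:1 → C5H7Br

C5H7Br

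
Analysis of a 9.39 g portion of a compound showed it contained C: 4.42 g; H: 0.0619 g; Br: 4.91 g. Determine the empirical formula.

C: 4.42 g ÷ 12.01 g/mol = 0.368 mol
H: 0.0619 g ÷ 1.008 g/mol = 0.06141 mol
Br: 4.91 g ÷ 79.90 g/mol = 0.06145 mol
Divide by the smallest (0.06141 mol H): C 5.993, H 1.000, Br 1.001
→ C6HBr

C6HBr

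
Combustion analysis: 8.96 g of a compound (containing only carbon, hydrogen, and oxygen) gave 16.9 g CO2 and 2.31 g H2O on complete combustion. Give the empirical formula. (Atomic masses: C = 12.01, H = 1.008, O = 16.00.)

C3H2O2

mol C = 16.9 / 44.01 = 0.3840; mass C = 0.3840 × 12.01 = 4.612 g
mol H = 2 × (2.31 / 18.02) = 0.2564; mass H = 0.2564 × 1.008 = 0.2584 g
mass O = 8.96 − (4.870) = 4.090 g → mol O = 0.2556
Ratios (÷ 0.2556): C 1.502, H 1.003, O 1.000
Scaling by 2: C 3.00, H 2.01, O 2.00 → C3H2O2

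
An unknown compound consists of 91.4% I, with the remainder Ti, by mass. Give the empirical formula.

Assume 100 g: 91.4 g I, 8.6 g Ti.
Moles — I: 91.4 / 126.90 = 0.7203 mol; Ti: 8.6 / 47.87 = 0.1797 mol
Smallest is Ti at 0.1797 mol; normalising gives I 4.009, Ti 1.000
→ I4Ti

I4Ti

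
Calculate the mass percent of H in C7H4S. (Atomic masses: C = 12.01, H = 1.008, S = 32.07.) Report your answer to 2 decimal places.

3.36%

Molar mass = 7(12.01) + 4(1.008) + 1(32.07) = 120.172 g/mol
Mass of H per mole = 4 × 1.008 = 4.032 g
% H = 4.032 / 120.172 × 100 = 3.36%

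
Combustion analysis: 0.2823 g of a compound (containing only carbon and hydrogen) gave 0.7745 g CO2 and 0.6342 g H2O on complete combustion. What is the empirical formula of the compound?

mol C = 0.7745 / 44.01 = 0.01760; mass C = 0.01760 × 12.01 = 0.2114 g
mol H = 2 × (0.6342 / 18.02) = 0.07039; mass H = 0.07039 × 1.008 = 0.07095 g
Divide by the smallest (0.0176 mol C): C 1.000, H 4.000
Ratio ≈ 1:4, so the empirical formula is CH4

CH4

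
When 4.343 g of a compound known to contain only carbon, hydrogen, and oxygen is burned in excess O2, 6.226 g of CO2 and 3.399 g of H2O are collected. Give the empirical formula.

C3H8O3

mol C = 6.226 / 44.01 = 0.1415; mass C = 0.1415 × 12.01 = 1.699 g
mol H = 2 × (3.399 / 18.02) = 0.3772; mass H = 0.3772 × 1.008 = 0.3803 g
mass O = 4.343 − (2.079) = 2.264 g → mol O = 0.1415
Ratios (÷ 0.1415): C 1.000, H 2.667, O 1.000
Scaling by 3: C 3.00, H 8.00, O 3.00 → C3H8O3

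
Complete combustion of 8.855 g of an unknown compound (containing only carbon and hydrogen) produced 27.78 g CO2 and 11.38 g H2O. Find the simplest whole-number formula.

mol C = 27.78 / 44.01 = 0.6312; mass C = 0.6312 × 12.01 = 7.581 g
mol H = 2 × (11.38 / 18.02) = 1.263; mass H = 1.263 × 1.008 = 1.273 g
Divide by the smallest (0.6312 mol C): C 1.000, H 2.001
Ratio ≈ 1:2, so the empirical formula is CH2

CH2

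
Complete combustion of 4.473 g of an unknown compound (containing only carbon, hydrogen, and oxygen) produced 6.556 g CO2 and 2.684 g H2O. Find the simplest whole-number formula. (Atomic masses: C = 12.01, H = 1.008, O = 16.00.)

CH2O

mol C = 6.556 / 44.01 = 0.1490; mass C = 0.1490 × 12.01 = 1.789 g
mol H = 2 × (2.684 / 18.02) = 0.2979; mass H = 0.2979 × 1.008 = 0.3003 g
mass O = 4.473 − (2.089) = 2.384 g → mol O = 0.1490
Divide by the smallest (0.149 mol C): C 1.000, H 2.000, O 1.000
Ratio ≈ 1:2:1, so the empirical formula is CH2O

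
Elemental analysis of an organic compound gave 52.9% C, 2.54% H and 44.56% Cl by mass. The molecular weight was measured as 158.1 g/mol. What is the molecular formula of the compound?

C7H4Cl2

Assume 100 g: 52.9 g C, 2.54 g H, 44.56 g Cl.
C: 52.9 g ÷ 12.01 g/mol = 4.405 mol
H: 2.54 g ÷ 1.008 g/mol = 2.52 mol
Cl: 44.56 g ÷ 35.45 g/mol = 1.257 mol
Ratios (÷ 1.257): C 3.504, H 2.005, Cl 1.000
×2: C 7.01, H 4.01, Cl 2.00 → C7H4Cl2
Empirical-formula mass = 159.00 g/mol
n = 158.1 / 159.00 = 0.99 ≈ 1
Molecular formula = empirical formula = C7H4Cl2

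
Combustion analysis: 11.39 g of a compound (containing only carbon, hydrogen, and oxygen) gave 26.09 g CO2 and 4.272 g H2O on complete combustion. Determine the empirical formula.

C5H4O2

mol C = 26.09 / 44.01 = 0.5928; mass C = 0.5928 × 12.01 = 7.120 g
mol H = 2 × (4.272 / 18.02) = 0.4741; mass H = 0.4741 × 1.008 = 0.4779 g
mass O = 11.39 − (7.598) = 3.792 g → mol O = 0.2370
Smallest is O at 0.237 mol; normalising gives C 2.501, H 2.000, O 1.000
Scaling by 2: C 5.00, H 4.00, O 2.00 → C5H4O2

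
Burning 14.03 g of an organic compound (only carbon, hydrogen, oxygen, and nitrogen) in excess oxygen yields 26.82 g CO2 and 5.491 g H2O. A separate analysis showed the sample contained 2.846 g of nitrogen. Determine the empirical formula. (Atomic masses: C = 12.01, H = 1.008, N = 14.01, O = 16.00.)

mol C = 26.82 / 44.01 = 0.6094; mass C = 0.6094 × 12.01 = 7.319 g
mol H = 2 × (5.491 / 18.02) = 0.6094; mass H = 0.6094 × 1.008 = 0.6143 g
mol N = 2.846 / 14.01 = 0.2031
mass O = 14.03 − (10.78) = 3.251 g → mol O = 0.2032
Divide by the smallest (0.2031 mol N): C 3.000, H 3.000, N 1.000, O 1.000
→ C3H3NO

C3H3NO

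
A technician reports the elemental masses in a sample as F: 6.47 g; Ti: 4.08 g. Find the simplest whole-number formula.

Moles — F: 6.47 / 19.00 = 0.3405 mol; Ti: 4.08 / 47.87 = 0.08523 mol
Ratios (÷ 0.08523): F 3.995, Ti 1.000
Ratio ≈ 4:1, so the empirical formula is F4Ti

F4Ti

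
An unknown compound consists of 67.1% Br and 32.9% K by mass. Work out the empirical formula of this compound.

Assume 100 g: 67.1 g Br, 32.9 g K.
Br: 67.1 g ÷ 79.90 g/mol = 0.8398 mol
K: 32.9 g ÷ 39.10 g/mol = 0.8414 mol
Ratios (÷ 0.8398): Br 1.000, K 1.002
Ratio ≈ 1:1, so the empirical formula is BrK

BrK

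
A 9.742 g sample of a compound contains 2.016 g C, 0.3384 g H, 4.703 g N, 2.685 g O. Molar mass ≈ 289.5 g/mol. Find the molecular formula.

C5H10N10O5

n(C) = 2.016/12.01 = 0.1679, n(H) = 0.3384/1.008 = 0.3357, n(N) = 4.703/14.01 = 0.3357, n(O) = 2.685/16.00 = 0.1678
Ratios (÷ 0.1678): C 1.000, H 2.001, N 2.000, O 1.000
≈ 1:2:2:1 → CH2N2O
Empirical-formula mass = 58.05 g/mol
n = 289.5 / 58.05 = 4.99 ≈ 5
Molecular formula = (CH2N2O)×5 = C5H10N10O5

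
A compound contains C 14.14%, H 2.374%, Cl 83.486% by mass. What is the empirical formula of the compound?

Assume 100 g: 14.14 g C, 2.374 g H, 83.486 g Cl.
n(C) = 14.14/12.01 = 1.177, n(H) = 2.374/1.008 = 2.355, n(Cl) = 83.486/35.45 = 2.355
Divide by the smallest (1.177 mol C): C 1.000, H 2.000, Cl 2.000
Ratio ≈ 1:2:2, so the empirical formula is CH2Cl2

CH2Cl2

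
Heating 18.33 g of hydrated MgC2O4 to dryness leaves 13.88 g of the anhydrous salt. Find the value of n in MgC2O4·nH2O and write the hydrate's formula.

MgC2O4·2H2O

Mass of water lost = 18.33 − 13.88 = 4.45 g → 4.45 / 18.02 = 0.2469 mol H2O
Molar mass of MgC2O4 = 112.33 g/mol → mol MgC2O4 = 13.88 / 112.33 = 0.1236
n = 0.2469 / 0.1236 = 2.00 ≈ 2 → MgC2O4·2H2O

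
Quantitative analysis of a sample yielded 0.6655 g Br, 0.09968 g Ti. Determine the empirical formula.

Br: 0.6655 g ÷ 79.90 g/mol = 0.008329 mol
Ti: 0.09968 g ÷ 47.87 g/mol = 0.002082 mol
Smallest is Ti at 0.002082 mol; normalising gives Br 4.000, Ti 1.000
≈ 4:1 → Br4Ti

Br4Ti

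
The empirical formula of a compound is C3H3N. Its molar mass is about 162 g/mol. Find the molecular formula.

Empirical-formula mass = 53.06 g/mol
n = 162 / 53.06 = 3.05 ≈ 3
Molecular formula = (C3H3N)3 = C9H9N3

C9H9N3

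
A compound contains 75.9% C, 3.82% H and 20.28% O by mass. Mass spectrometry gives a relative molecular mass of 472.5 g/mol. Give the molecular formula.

Assume 100 g: 75.9 g C, 3.82 g H, 20.28 g O.
C: 75.9 g ÷ 12.01 g/mol = 6.32 mol
H: 3.82 g ÷ 1.008 g/mol = 3.79 mol
O: 20.28 g ÷ 16.00 g/mol = 1.268 mol
Ratios (÷ 1.268): C 4.986, H 2.990, O 1.000
≈ 5:3:1 → C5H3O
Empirical-formula mass = 79.07 g/mol
n = 472.5 / 79.07 = 5.98 ≈ 6
Molecular formula = (C5H3O)×6 = C30H18O6

C30H18O6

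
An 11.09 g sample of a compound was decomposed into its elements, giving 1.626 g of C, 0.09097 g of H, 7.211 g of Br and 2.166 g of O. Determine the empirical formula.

C: 1.626 g ÷ 12.01 g/mol = 0.1354 mol
H: 0.09097 g ÷ 1.008 g/mol = 0.09025 mol
Br: 7.211 g ÷ 79.90 g/mol = 0.09025 mol
O: 2.166 g ÷ 16.00 g/mol = 0.1354 mol
Divide by the smallest (0.09025 mol H): C 1.500, H 1.000, Br 1.000, O 1.500
Scaling by 2: C 3.00, H 2.00, Br 2.00, O 3.00 → C3H2Br2O3

C3H2Br2O3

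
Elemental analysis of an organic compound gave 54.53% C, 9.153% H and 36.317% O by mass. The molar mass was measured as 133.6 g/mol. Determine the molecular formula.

Assume 100 g: 54.53 g C, 9.153 g H, 36.317 g O.
Moles — C: 54.53 / 12.01 = 4.54 mol; H: 9.153 / 1.008 = 9.08 mol; O: 36.317 / 16.00 = 2.27 mol
Smallest is O at 2.27 mol; normalising gives C 2.000, H 4.000, O 1.000
≈ 2:4:1 → C2H4O
Empirical-formula mass = 44.05 g/mol
n = 133.6 / 44.05 = 3.03 ≈ 3
Molecular formula = (C2H4O)×3 = C6H12O3

C6H12O3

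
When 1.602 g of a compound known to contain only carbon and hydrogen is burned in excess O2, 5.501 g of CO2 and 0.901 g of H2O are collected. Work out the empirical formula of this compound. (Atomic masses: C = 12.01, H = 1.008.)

mol C = 5.501 / 44.01 = 0.1250; mass C = 0.1250 × 12.01 = 1.501 g
mol H = 2 × (0.901 / 18.02) = 0.1000; mass H = 0.1000 × 1.008 = 0.1008 g
Smallest is H at 0.1 mol; normalising gives C 1.250, H 1.000
×4: C 5.00, H 4.00 → C5H4

C5H4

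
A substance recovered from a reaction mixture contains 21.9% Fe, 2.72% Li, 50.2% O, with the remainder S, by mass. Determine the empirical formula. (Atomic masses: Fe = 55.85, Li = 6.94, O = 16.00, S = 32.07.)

FeLiO8S2

Assume 100 g: 21.9 g Fe, 2.72 g Li, 50.2 g O, 25.18 g S.
n(Fe) = 21.9/55.85 = 0.3921, n(Li) = 2.72/6.94 = 0.3919, n(O) = 50.2/16.00 = 3.138, n(S) = 25.18/32.07 = 0.7852
Divide by the smallest (0.3919 mol Li): Fe 1.000, Li 1.000, O 8.005, S 2.003
≈ 1:1:8:2 → FeLiO8S2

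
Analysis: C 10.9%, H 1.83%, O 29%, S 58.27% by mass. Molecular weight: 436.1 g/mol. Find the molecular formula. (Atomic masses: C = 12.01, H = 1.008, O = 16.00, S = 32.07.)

C4H8O8S8

Assume 100 g: 10.9 g C, 1.83 g H, 29 g O, 58.27 g S.
n(C) = 10.9/12.01 = 0.9076, n(H) = 1.83/1.008 = 1.815, n(O) = 29/16.00 = 1.812, n(S) = 58.27/32.07 = 1.817
Ratios (÷ 0.9076): C 1.000, H 2.000, O 1.997, S 2.002
≈ 1:2:2:2 → CH2O2S2
Empirical-formula mass = 110.17 g/mol
n = 436.1 / 110.17 = 3.96 ≈ 4
Molecular formula = (CH2O2S2)×4 = C4H8O8S8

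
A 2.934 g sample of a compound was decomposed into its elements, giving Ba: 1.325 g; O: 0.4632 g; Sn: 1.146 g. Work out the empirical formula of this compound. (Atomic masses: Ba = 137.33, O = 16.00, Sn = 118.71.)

BaO3Sn

Moles — Ba: 1.325 / 137.33 = 0.009648 mol; O: 0.4632 / 16.00 = 0.02895 mol; Sn: 1.146 / 118.71 = 0.009654 mol
Divide by the smallest (0.009648 mol Ba): Ba 1.000, O 3.001, Sn 1.001
→ BaO3Sn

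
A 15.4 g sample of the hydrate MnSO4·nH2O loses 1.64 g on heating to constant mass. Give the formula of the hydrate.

MnSO4·H2O

Mass of anhydrous MnSO4 = 15.4 − 1.64 = 13.76 g
mol H2O = 1.64 / 18.02 = 0.09101
Molar mass of MnSO4 = 151.01 g/mol → mol MnSO4 = 13.76 / 151.01 = 0.09112
n = 0.09101 / 0.09112 = 1.00 ≈ 1 → MnSO4·H2O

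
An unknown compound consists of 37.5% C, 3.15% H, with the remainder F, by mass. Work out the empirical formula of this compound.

CHF

Assume 100 g: 37.5 g C, 3.15 g H, 59.35 g F.
Moles — C: 37.5 / 12.01 = 3.122 mol; H: 3.15 / 1.008 = 3.125 mol; F: 59.35 / 19.00 = 3.124 mol
Divide by the smallest (3.122 mol C): C 1.000, H 1.001, F 1.000
→ CHF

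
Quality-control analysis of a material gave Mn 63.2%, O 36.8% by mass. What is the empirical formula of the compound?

MnO2

Assume 100 g: 63.2 g Mn, 36.8 g O.
Moles — Mn: 63.2 / 54.94 = 1.15 mol; O: 36.8 / 16.00 = 2.3 mol
Smallest is Mn at 1.15 mol; normalising gives Mn 1.000, O 1.999
≈ 1:2 → MnO2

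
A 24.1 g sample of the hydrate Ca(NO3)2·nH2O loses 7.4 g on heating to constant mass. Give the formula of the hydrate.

Ca(NO3)2·4H2O

Mass of anhydrous Ca(NO3)2 = 24.1 − 7.4 = 16.7 g
mol H2O = 7.4 / 18.02 = 0.4107
Molar mass of Ca(NO3)2 = 164.10 g/mol → mol Ca(NO3)2 = 16.7 / 164.10 = 0.1018
n = 0.4107 / 0.1018 = 4.04 ≈ 4 → Ca(NO3)2·4H2O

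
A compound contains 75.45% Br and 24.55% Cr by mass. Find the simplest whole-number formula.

Br2Cr

Assume 100 g: 75.45 g Br, 24.55 g Cr.
n(Br) = 75.45/79.90 = 0.9443, n(Cr) = 24.55/52.00 = 0.4721
Divide by the smallest (0.4721 mol Cr): Br 2.000, Cr 1.000
Ratio ≈ 2:1, so the empirical formula is Br2Cr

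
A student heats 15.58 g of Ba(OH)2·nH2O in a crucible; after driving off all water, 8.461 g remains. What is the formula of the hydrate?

Ba(OH)2·8H2O

Mass of water lost = 15.58 − 8.461 = 7.119 g → 7.119 / 18.02 = 0.3951 mol H2O
Molar mass of Ba(OH)2 = 171.35 g/mol → mol Ba(OH)2 = 8.461 / 171.35 = 0.04938
n = 0.3951 / 0.04938 = 8.00 ≈ 8 → Ba(OH)2·8H2O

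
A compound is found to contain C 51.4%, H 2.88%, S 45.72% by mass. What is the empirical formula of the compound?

Assume 100 g: 51.4 g C, 2.88 g H, 45.72 g S.
n(C) = 51.4/12.01 = 4.28, n(H) = 2.88/1.008 = 2.857, n(S) = 45.72/32.07 = 1.426
Divide by the smallest (1.426 mol S): C 3.002, H 2.004, S 1.000
≈ 3:2:1 → C3H2S

C3H2S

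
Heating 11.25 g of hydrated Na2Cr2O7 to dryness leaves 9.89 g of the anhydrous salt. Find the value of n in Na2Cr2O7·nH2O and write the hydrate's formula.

Na2Cr2O7·2H2O

Mass of water lost = 11.25 − 9.89 = 1.36 g → 1.36 / 18.02 = 0.07547 mol H2O
Molar mass of Na2Cr2O7 = 261.98 g/mol → mol Na2Cr2O7 = 9.89 / 261.98 = 0.03775
n = 0.07547 / 0.03775 = 2.00 ≈ 2 → Na2Cr2O7·2H2O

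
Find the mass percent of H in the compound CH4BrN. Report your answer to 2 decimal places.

Molar mass = 1(12.01) + 4(1.008) + 1(79.90) + 1(14.01) = 109.952 g/mol
Mass of H per mole = 4 × 1.008 = 4.032 g
% H = 4.032 / 109.952 × 100 = 3.67%

3.67%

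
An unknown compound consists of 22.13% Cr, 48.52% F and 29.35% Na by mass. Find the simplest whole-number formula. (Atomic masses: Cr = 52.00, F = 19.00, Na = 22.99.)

Assume 100 g: 22.13 g Cr, 48.52 g F, 29.35 g Na.
Moles — Cr: 22.13 / 52.00 = 0.4256 mol; F: 48.52 / 19.00 = 2.554 mol; Na: 29.35 / 22.99 = 1.277 mol
Divide by the smallest (0.4256 mol Cr): Cr 1.000, F 6.001, Na 3.000
Ratio ≈ 1:6:3, so the empirical formula is CrF6Na3

CrF6Na3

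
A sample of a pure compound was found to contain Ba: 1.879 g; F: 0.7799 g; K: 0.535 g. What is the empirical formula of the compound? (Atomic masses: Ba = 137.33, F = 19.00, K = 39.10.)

Ba: 1.879 g ÷ 137.33 g/mol = 0.01368 mol
F: 0.7799 g ÷ 19.00 g/mol = 0.04105 mol
K: 0.535 g ÷ 39.10 g/mol = 0.01368 mol
Smallest is Ba at 0.01368 mol; normalising gives Ba 1.000, F 3.000, K 1.000
≈ 1:3:1 → BaF3K

BaF3K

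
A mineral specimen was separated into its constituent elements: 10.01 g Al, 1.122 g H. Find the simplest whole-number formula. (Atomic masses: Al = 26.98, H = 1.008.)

n(Al) = 10.01/26.98 = 0.371, n(H) = 1.122/1.008 = 1.113
Smallest is Al at 0.371 mol; normalising gives Al 1.000, H 3.000
→ AlH3

AlH3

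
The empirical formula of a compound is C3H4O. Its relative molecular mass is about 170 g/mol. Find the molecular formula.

Empirical-formula mass = 56.06 g/mol
n = 170 / 56.06 = 3.03 ≈ 3
Molecular formula = (C3H4O)3 = C9H12O3

C9H12O3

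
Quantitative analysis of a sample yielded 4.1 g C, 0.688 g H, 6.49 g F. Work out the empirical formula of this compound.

C: 4.1 g ÷ 12.01 g/mol = 0.3414 mol
H: 0.688 g ÷ 1.008 g/mol = 0.6825 mol
F: 6.49 g ÷ 19.00 g/mol = 0.3416 mol
Divide by the smallest (0.3414 mol C): C 1.000, H 1.999, F 1.001
→ CH2F

CH2F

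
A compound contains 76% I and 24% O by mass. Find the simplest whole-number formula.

Assume 100 g: 76 g I, 24 g O.
Moles — I: 76 / 126.90 = 0.5989 mol; O: 24 / 16.00 = 1.5 mol
Divide by the smallest (0.5989 mol I): I 1.000, O 2.505
Scaling by 2: I 2.00, O 5.01 → I2O5

I2O5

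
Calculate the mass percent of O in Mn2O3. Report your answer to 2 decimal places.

Molar mass = 2(54.94) + 3(16.00) = 157.880 g/mol
Mass of O per mole = 3 × 16.00 = 48.000 g
% O = 48.000 / 157.880 × 100 = 30.40%

30.40%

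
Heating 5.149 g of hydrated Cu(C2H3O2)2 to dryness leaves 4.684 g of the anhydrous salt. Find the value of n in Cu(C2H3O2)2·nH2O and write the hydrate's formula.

Mass of water lost = 5.149 − 4.684 = 0.465 g → 0.465 / 18.02 = 0.0258 mol H2O
Molar mass of Cu(C2H3O2)2 = 181.64 g/mol → mol Cu(C2H3O2)2 = 4.684 / 181.64 = 0.02579
n = 0.0258 / 0.02579 = 1.00 ≈ 1 → Cu(C2H3O2)2·H2O

Cu(C2H3O2)2·H2O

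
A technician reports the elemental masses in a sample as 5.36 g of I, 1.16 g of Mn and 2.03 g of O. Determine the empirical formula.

I2MnO6

Moles — I: 5.36 / 126.90 = 0.04224 mol; Mn: 1.16 / 54.94 = 0.02111 mol; O: 2.03 / 16.00 = 0.1269 mol
Divide by the smallest (0.02111 mol Mn): I 2.000, Mn 1.000, O 6.009
Ratio ≈ 2:1:6, so the empirical formula is I2MnO6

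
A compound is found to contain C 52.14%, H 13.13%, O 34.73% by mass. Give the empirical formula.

Assume 100 g: 52.14 g C, 13.13 g H, 34.73 g O.
Moles — C: 52.14 / 12.01 = 4.341 mol; H: 13.13 / 1.008 = 13.03 mol; O: 34.73 / 16.00 = 2.171 mol
Smallest is O at 2.171 mol; normalising gives C 2.000, H 6.001, O 1.000
≈ 2:6:1 → C2H6O

C2H6O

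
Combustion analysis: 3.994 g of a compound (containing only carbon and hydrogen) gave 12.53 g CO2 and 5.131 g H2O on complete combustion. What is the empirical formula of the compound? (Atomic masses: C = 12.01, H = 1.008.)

CH2

mol C = 12.53 / 44.01 = 0.2847; mass C = 0.2847 × 12.01 = 3.419 g
mol H = 2 × (5.131 / 18.02) = 0.5695; mass H = 0.5695 × 1.008 = 0.5740 g
Ratios (÷ 0.2847): C 1.000, H 2.000
→ CH2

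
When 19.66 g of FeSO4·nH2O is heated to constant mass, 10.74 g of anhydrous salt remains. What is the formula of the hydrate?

Mass of water lost = 19.66 − 10.74 = 8.92 g → 8.92 / 18.02 = 0.495 mol H2O
Molar mass of FeSO4 = 151.92 g/mol → mol FeSO4 = 10.74 / 151.92 = 0.0707
n = 0.495 / 0.0707 = 7.00 ≈ 7 → FeSO4·7H2O

FeSO4·7H2O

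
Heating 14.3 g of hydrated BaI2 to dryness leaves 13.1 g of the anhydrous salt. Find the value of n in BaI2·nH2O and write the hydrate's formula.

Mass of water lost = 14.3 − 13.1 = 1.2 g → 1.2 / 18.02 = 0.06659 mol H2O
Molar mass of BaI2 = 391.13 g/mol → mol BaI2 = 13.1 / 391.13 = 0.03349
n = 0.06659 / 0.03349 = 1.99 ≈ 2 → BaI2·2H2O

BaI2·2H2O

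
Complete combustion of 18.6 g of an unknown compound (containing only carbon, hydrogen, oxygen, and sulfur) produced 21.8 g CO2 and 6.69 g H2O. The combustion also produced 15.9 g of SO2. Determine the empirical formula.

mol C = 21.8 / 44.01 = 0.4953; mass C = 0.4953 × 12.01 = 5.949 g
mol H = 2 × (6.69 / 18.02) = 0.7425; mass H = 0.7425 × 1.008 = 0.7484 g
mol S = 15.9 / 64.07 = 0.2482; mass S = 7.959 g
mass O = 18.6 − (14.66) = 3.944 g → mol O = 0.2465
Smallest is O at 0.2465 mol; normalising gives C 2.010, H 3.012, O 1.000, S 1.007
≈ 2:3:1:1 → C2H3OS

C2H3OS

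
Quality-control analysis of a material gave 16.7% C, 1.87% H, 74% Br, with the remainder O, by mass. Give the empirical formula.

Assume 100 g: 16.7 g C, 1.87 g H, 74 g Br, 7.43 g O.
Moles — C: 16.7 / 12.01 = 1.391 mol; H: 1.87 / 1.008 = 1.855 mol; Br: 74 / 79.90 = 0.9262 mol; O: 7.43 / 16.00 = 0.4644 mol
Ratios (÷ 0.4644): C 2.994, H 3.995, Br 1.994, O 1.000
Ratio ≈ 3:4:2:1, so the empirical formula is C3H4Br2O

C3H4Br2O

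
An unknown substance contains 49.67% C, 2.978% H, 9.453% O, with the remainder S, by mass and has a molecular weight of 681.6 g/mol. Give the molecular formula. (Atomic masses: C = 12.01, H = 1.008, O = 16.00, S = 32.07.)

C28H20O4S8

Assume 100 g: 49.67 g C, 2.978 g H, 9.453 g O, 37.899 g S.
n(C) = 49.67/12.01 = 4.136, n(H) = 2.978/1.008 = 2.954, n(O) = 9.453/16.00 = 0.5908, n(S) = 37.899/32.07 = 1.182
Ratios (÷ 0.5908): C 7.000, H 5.001, O 1.000, S 2.000
≈ 7:5:1:2 → C7H5OS2
Empirical-formula mass = 169.25 g/mol
n = 681.6 / 169.25 = 4.03 ≈ 4
Molecular formula = (C7H5OS2)×4 = C28H20O4S8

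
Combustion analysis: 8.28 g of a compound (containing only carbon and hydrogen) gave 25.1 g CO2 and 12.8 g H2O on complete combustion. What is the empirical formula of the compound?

C2H5

mol C = 25.1 / 44.01 = 0.5703; mass C = 0.5703 × 12.01 = 6.850 g
mol H = 2 × (12.8 / 18.02) = 1.421; mass H = 1.421 × 1.008 = 1.432 g
Ratios (÷ 0.5703): C 1.000, H 2.491
Scaling by 2: C 2.00, H 4.98 → C2H5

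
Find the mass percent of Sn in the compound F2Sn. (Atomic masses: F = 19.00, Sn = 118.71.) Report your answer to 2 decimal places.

75.75%

Molar mass = 2(19.00) + 1(118.71) = 156.710 g/mol
Mass of Sn per mole = 1 × 118.71 = 118.710 g
% Sn = 118.710 / 156.710 × 100 = 75.75%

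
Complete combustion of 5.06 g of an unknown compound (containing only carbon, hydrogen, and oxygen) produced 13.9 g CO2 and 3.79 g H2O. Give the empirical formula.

mol C = 13.9 / 44.01 = 0.3158; mass C = 0.3158 × 12.01 = 3.793 g
mol H = 2 × (3.79 / 18.02) = 0.4206; mass H = 0.4206 × 1.008 = 0.4240 g
mass O = 5.06 − (4.217) = 0.8428 g → mol O = 0.05267
Smallest is O at 0.05267 mol; normalising gives C 5.996, H 7.986, O 1.000
→ C6H8O

C6H8O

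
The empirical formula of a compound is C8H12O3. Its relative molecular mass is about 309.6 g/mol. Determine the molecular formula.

Empirical-formula mass = 156.18 g/mol
n = 309.6 / 156.18 = 1.98 ≈ 2
Molecular formula = (C8H12O3)2 = C16H24O6

C16H24O6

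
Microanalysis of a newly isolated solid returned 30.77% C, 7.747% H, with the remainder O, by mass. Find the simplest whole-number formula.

C2H6O3

Assume 100 g: 30.77 g C, 7.747 g H, 61.483 g O.
C: 30.77 g ÷ 12.01 g/mol = 2.562 mol
H: 7.747 g ÷ 1.008 g/mol = 7.686 mol
O: 61.483 g ÷ 16.00 g/mol = 3.843 mol
Smallest is C at 2.562 mol; normalising gives C 1.000, H 3.000, O 1.500
Multiply by 2: C 2.00, H 6.00, O 3.00 → C2H6O3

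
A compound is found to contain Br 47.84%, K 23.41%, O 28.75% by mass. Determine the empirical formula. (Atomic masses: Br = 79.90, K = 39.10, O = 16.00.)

BrKO3

Assume 100 g: 47.84 g Br, 23.41 g K, 28.75 g O.
Br: 47.84 g ÷ 79.90 g/mol = 0.5987 mol
K: 23.41 g ÷ 39.10 g/mol = 0.5987 mol
O: 28.75 g ÷ 16.00 g/mol = 1.797 mol
Smallest is K at 0.5987 mol; normalising gives Br 1.000, K 1.000, O 3.001
≈ 1:1:3 → BrKO3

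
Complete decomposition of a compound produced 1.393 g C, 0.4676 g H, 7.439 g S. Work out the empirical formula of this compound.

n(C) = 1.393/12.01 = 0.116, n(H) = 0.4676/1.008 = 0.4639, n(S) = 7.439/32.07 = 0.232
Ratios (÷ 0.116): C 1.000, H 4.000, S 2.000
→ CH4S2

CH4S2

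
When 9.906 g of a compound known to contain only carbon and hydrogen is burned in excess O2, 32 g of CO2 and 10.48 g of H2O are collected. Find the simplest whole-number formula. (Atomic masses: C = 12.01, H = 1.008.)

mol C = 32 / 44.01 = 0.7271; mass C = 0.7271 × 12.01 = 8.733 g
mol H = 2 × (10.48 / 18.02) = 1.163; mass H = 1.163 × 1.008 = 1.172 g
Smallest is C at 0.7271 mol; normalising gives C 1.000, H 1.600
Multiply by 5: C 5.00, H 8.00 → C5H8

C5H8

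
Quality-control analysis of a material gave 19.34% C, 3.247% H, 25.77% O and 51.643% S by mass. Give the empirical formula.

CH2OS

Assume 100 g: 19.34 g C, 3.247 g H, 25.77 g O, 51.643 g S.
C: 19.34 g ÷ 12.01 g/mol = 1.61 mol
H: 3.247 g ÷ 1.008 g/mol = 3.221 mol
O: 25.77 g ÷ 16.00 g/mol = 1.611 mol
S: 51.643 g ÷ 32.07 g/mol = 1.61 mol
Smallest is S at 1.61 mol; normalising gives C 1.000, H 2.000, O 1.000, S 1.000
Ratio ≈ 1:2:1:1, so the empirical formula is CH2OS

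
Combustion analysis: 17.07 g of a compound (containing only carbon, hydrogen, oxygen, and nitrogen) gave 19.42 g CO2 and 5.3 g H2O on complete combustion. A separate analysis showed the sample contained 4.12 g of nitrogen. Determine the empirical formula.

C3H4N2O3

mol C = 19.42 / 44.01 = 0.4413; mass C = 0.4413 × 12.01 = 5.300 g
mol H = 2 × (5.3 / 18.02) = 0.5882; mass H = 0.5882 × 1.008 = 0.5929 g
mol N = 4.12 / 14.01 = 0.2941
mass O = 17.07 − (10.01) = 7.057 g → mol O = 0.4411
Smallest is N at 0.2941 mol; normalising gives C 1.501, H 2.000, N 1.000, O 1.500
Scaling by 2: C 3.00, H 4.00, N 2.00, O 3.00 → C3H4N2O3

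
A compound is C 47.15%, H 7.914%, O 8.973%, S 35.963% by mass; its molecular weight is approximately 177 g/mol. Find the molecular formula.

Assume 100 g: 47.15 g C, 7.914 g H, 8.973 g O, 35.963 g S.
n(C) = 47.15/12.01 = 3.926, n(H) = 7.914/1.008 = 7.851, n(O) = 8.973/16.00 = 0.5608, n(S) = 35.963/32.07 = 1.121
Divide by the smallest (0.5608 mol O): C 7.000, H 14.000, O 1.000, S 2.000
≈ 7:14:1:2 → C7H14OS2
Empirical-formula mass = 178.32 g/mol
n = 177 / 178.32 = 0.99 ≈ 1
Molecular formula = empirical formula = C7H14OS2

C7H14OS2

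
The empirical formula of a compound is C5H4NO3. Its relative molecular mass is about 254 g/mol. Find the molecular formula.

C10H8N2O6

Empirical-formula mass = 126.09 g/mol
n = 254 / 126.09 = 2.01 ≈ 2
Molecular formula = (C5H4NO3)2 = C10H8N2O6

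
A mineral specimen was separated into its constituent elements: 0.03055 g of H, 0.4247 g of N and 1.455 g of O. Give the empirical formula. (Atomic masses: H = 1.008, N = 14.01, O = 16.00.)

H: 0.03055 g ÷ 1.008 g/mol = 0.03031 mol
N: 0.4247 g ÷ 14.01 g/mol = 0.03031 mol
O: 1.455 g ÷ 16.00 g/mol = 0.09094 mol
Ratios (÷ 0.03031): H 1.000, N 1.000, O 3.000
→ HNO3

HNO3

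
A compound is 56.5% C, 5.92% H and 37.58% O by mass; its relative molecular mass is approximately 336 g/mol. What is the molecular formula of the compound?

C16H20O8

Assume 100 g: 56.5 g C, 5.92 g H, 37.58 g O.
Moles — C: 56.5 / 12.01 = 4.704 mol; H: 5.92 / 1.008 = 5.873 mol; O: 37.58 / 16.00 = 2.349 mol
Divide by the smallest (2.349 mol O): C 2.003, H 2.500, O 1.000
×2: C 4.01, H 5.00, O 2.00 → C4H5O2
Empirical-formula mass = 85.08 g/mol
n = 336 / 85.08 = 3.95 ≈ 4
Molecular formula = (C4H5O2)×4 = C16H20O8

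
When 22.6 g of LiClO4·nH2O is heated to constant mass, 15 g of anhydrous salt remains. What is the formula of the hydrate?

Mass of water lost = 22.6 − 15 = 7.6 g → 7.6 / 18.02 = 0.4218 mol H2O
Molar mass of LiClO4 = 106.39 g/mol → mol LiClO4 = 15 / 106.39 = 0.141
n = 0.4218 / 0.141 = 2.99 ≈ 3 → LiClO4·3H2O

LiClO4·3H2O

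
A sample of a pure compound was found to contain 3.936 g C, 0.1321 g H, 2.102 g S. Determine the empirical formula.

Moles — C: 3.936 / 12.01 = 0.3277 mol; H: 0.1321 / 1.008 = 0.1311 mol; S: 2.102 / 32.07 = 0.06554 mol
Ratios (÷ 0.06554): C 5.000, H 1.999, S 1.000
Ratio ≈ 5:2:1, so the empirical formula is C5H2S

C5H2S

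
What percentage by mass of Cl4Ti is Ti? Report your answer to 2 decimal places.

Molar mass = 4(35.45) + 1(47.87) = 189.670 g/mol
Mass of Ti per mole = 1 × 47.87 = 47.870 g
% Ti = 47.870 / 189.670 × 100 = 25.24%

25.24%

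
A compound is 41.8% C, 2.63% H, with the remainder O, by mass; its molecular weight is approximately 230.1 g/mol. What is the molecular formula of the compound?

Assume 100 g: 41.8 g C, 2.63 g H, 55.57 g O.
C: 41.8 g ÷ 12.01 g/mol = 3.48 mol
H: 2.63 g ÷ 1.008 g/mol = 2.609 mol
O: 55.57 g ÷ 16.00 g/mol = 3.473 mol
Smallest is H at 2.609 mol; normalising gives C 1.334, H 1.000, O 1.331
Scaling by 3: C 4.00, H 3.00, O 3.99 → C4H3O4
Empirical-formula mass = 115.06 g/mol
n = 230.1 / 115.06 = 2.00 ≈ 2
Molecular formula = (C4H3O4)×2 = C8H6O8

C8H6O8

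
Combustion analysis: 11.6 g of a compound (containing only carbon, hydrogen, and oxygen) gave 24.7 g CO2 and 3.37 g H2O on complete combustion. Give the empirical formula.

mol C = 24.7 / 44.01 = 0.5612; mass C = 0.5612 × 12.01 = 6.740 g
mol H = 2 × (3.37 / 18.02) = 0.3740; mass H = 0.3740 × 1.008 = 0.3770 g
mass O = 11.6 − (7.117) = 4.483 g → mol O = 0.2802
Divide by the smallest (0.2802 mol O): C 2.003, H 1.335, O 1.000
×3: C 6.01, H 4.01, O 3.00 → C6H4O3

C6H4O3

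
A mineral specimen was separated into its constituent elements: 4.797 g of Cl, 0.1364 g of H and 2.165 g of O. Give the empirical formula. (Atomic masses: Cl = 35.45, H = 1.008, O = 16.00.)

Moles — Cl: 4.797 / 35.45 = 0.1353 mol; H: 0.1364 / 1.008 = 0.1353 mol; O: 2.165 / 16.00 = 0.1353 mol
Divide by the smallest (0.1353 mol O): Cl 1.000, H 1.000, O 1.000
→ ClHO

ClHO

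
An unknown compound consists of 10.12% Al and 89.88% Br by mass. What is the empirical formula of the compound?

AlBr3

Assume 100 g: 10.12 g Al, 89.88 g Br.
Moles — Al: 10.12 / 26.98 = 0.3751 mol; Br: 89.88 / 79.90 = 1.125 mol
Smallest is Al at 0.3751 mol; normalising gives Al 1.000, Br 2.999
≈ 1:3 → AlBr3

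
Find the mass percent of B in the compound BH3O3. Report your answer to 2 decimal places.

17.48%

Molar mass = 1(10.81) + 3(1.008) + 3(16.00) = 61.834 g/mol
Mass of B per mole = 1 × 10.81 = 10.810 g
% B = 10.810 / 61.834 × 100 = 17.48%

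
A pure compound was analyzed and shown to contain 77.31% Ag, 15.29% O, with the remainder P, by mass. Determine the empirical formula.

Ag3O4P

Assume 100 g: 77.31 g Ag, 15.29 g O, 7.4 g P.
n(Ag) = 77.31/107.87 = 0.7167, n(O) = 15.29/16.00 = 0.9556, n(P) = 7.4/30.97 = 0.2389
Ratios (÷ 0.2389): Ag 2.999, O 3.999, P 1.000
→ Ag3O4P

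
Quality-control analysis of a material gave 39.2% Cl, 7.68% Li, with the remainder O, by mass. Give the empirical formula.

Assume 100 g: 39.2 g Cl, 7.68 g Li, 53.12 g O.
n(Cl) = 39.2/35.45 = 1.106, n(Li) = 7.68/6.94 = 1.107, n(O) = 53.12/16.00 = 3.32
Divide by the smallest (1.106 mol Cl): Cl 1.000, Li 1.001, O 3.002
→ ClLiO3

ClLiO3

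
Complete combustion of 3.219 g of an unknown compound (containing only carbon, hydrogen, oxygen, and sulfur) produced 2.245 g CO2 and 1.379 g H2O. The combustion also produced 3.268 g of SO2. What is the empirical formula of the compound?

mol C = 2.245 / 44.01 = 0.05101; mass C = 0.05101 × 12.01 = 0.6126 g
mol H = 2 × (1.379 / 18.02) = 0.1531; mass H = 0.1531 × 1.008 = 0.1543 g
mol S = 3.268 / 64.07 = 0.05101; mass S = 1.636 g
mass O = 3.219 − (2.403) = 0.8163 g → mol O = 0.05102
Ratios (÷ 0.05101): C 1.000, H 3.001, O 1.000, S 1.000
≈ 1:3:1:1 → CH3OS

CH3OS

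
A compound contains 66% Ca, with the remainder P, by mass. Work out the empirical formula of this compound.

Ca3P2

Assume 100 g: 66 g Ca, 34 g P.
n(Ca) = 66/40.08 = 1.647, n(P) = 34/30.97 = 1.098
Ratios (÷ 1.098): Ca 1.500, P 1.000
Multiply by 2: Ca 3.00, P 2.00 → Ca3P2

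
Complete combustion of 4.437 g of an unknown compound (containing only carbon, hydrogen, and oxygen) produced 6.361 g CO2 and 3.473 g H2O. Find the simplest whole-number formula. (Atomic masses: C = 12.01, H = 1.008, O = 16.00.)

C3H8O3

mol C = 6.361 / 44.01 = 0.1445; mass C = 0.1445 × 12.01 = 1.736 g
mol H = 2 × (3.473 / 18.02) = 0.3855; mass H = 0.3855 × 1.008 = 0.3885 g
mass O = 4.437 − (2.124) = 2.313 g → mol O = 0.1445
Smallest is C at 0.1445 mol; normalising gives C 1.000, H 2.667, O 1.000
Multiply by 3: C 3.00, H 8.00, O 3.00 → C3H8O3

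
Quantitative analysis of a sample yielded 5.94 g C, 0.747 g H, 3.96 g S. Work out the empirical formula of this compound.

Moles — C: 5.94 / 12.01 = 0.4946 mol; H: 0.747 / 1.008 = 0.7411 mol; S: 3.96 / 32.07 = 0.1235 mol
Ratios (÷ 0.1235): C 4.005, H 6.002, S 1.000
≈ 4:6:1 → C4H6S

C4H6S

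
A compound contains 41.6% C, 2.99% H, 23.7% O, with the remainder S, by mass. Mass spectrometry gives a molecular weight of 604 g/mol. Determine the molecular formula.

C21H18O9S6

Assume 100 g: 41.6 g C, 2.99 g H, 23.7 g O, 31.71 g S.
C: 41.6 g ÷ 12.01 g/mol = 3.464 mol
H: 2.99 g ÷ 1.008 g/mol = 2.966 mol
O: 23.7 g ÷ 16.00 g/mol = 1.481 mol
S: 31.71 g ÷ 32.07 g/mol = 0.9888 mol
Ratios (÷ 0.9888): C 3.503, H 3.000, O 1.498, S 1.000
Multiply by 2: C 7.01, H 6.00, O 3.00, S 2.00 → C7H6O3S2
Empirical-formula mass = 202.26 g/mol
n = 604 / 202.26 = 2.99 ≈ 3
Molecular formula = (C7H6O3S2)×3 = C21H18O9S6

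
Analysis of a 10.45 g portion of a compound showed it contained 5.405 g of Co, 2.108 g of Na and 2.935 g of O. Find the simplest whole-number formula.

CoNaO2

Co: 5.405 g ÷ 58.93 g/mol = 0.09172 mol
Na: 2.108 g ÷ 22.99 g/mol = 0.09169 mol
O: 2.935 g ÷ 16.00 g/mol = 0.1834 mol
Ratios (÷ 0.09169): Co 1.000, Na 1.000, O 2.001
≈ 1:1:2 → CoNaO2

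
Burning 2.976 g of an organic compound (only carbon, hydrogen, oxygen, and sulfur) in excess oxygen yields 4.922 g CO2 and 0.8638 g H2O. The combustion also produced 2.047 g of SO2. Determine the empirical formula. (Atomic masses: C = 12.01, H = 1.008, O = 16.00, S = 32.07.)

mol C = 4.922 / 44.01 = 0.1118; mass C = 0.1118 × 12.01 = 1.343 g
mol H = 2 × (0.8638 / 18.02) = 0.09587; mass H = 0.09587 × 1.008 = 0.09664 g
mol S = 2.047 / 64.07 = 0.03195; mass S = 1.025 g
mass O = 2.976 − (2.464) = 0.5116 g → mol O = 0.03197
Smallest is S at 0.03195 mol; normalising gives C 3.500, H 3.001, O 1.001, S 1.000
Scaling by 2: C 7.00, H 6.00, O 2.00, S 2.00 → C7H6O2S2

C7H6O2S2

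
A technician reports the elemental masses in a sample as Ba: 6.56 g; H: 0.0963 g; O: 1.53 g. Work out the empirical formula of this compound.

BaH2O2

Ba: 6.56 g ÷ 137.33 g/mol = 0.04777 mol
H: 0.0963 g ÷ 1.008 g/mol = 0.09554 mol
O: 1.53 g ÷ 16.00 g/mol = 0.09563 mol
Smallest is Ba at 0.04777 mol; normalising gives Ba 1.000, H 2.000, O 2.002
→ BaH2O2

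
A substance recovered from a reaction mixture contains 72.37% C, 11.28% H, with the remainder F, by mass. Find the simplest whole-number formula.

C7H13F

Assume 100 g: 72.37 g C, 11.28 g H, 16.35 g F.
n(C) = 72.37/12.01 = 6.026, n(H) = 11.28/1.008 = 11.19, n(F) = 16.35/19.00 = 0.8605
Ratios (÷ 0.8605): C 7.002, H 13.004, F 1.000
→ C7H13F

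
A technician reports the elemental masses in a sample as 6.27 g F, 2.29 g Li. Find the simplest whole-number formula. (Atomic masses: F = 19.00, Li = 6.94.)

FLi

n(F) = 6.27/19.00 = 0.33, n(Li) = 2.29/6.94 = 0.33
Ratios (÷ 0.33): F 1.000, Li 1.000
Ratio ≈ 1:1, so the empirical formula is FLi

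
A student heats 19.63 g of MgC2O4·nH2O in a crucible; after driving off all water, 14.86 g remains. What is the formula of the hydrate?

MgC2O4·2H2O

Mass of water lost = 19.63 − 14.86 = 4.77 g → 4.77 / 18.02 = 0.2647 mol H2O
Molar mass of MgC2O4 = 112.33 g/mol → mol MgC2O4 = 14.86 / 112.33 = 0.1323
n = 0.2647 / 0.1323 = 2.00 ≈ 2 → MgC2O4·2H2O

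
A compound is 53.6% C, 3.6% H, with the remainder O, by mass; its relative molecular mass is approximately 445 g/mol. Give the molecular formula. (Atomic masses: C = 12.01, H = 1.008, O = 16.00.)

C20H16O12

Assume 100 g: 53.6 g C, 3.6 g H, 42.8 g O.
C: 53.6 g ÷ 12.01 g/mol = 4.463 mol
H: 3.6 g ÷ 1.008 g/mol = 3.571 mol
O: 42.8 g ÷ 16.00 g/mol = 2.675 mol
Ratios (÷ 2.675): C 1.668, H 1.335, O 1.000
Multiply by 3: C 5.01, H 4.01, O 3.00 → C5H4O3
Empirical-formula mass = 112.08 g/mol
n = 445 / 112.08 = 3.97 ≈ 4
Molecular formula = (C5H4O3)×4 = C20H16O12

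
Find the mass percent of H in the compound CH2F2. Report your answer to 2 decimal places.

3.87%

Molar mass = 1(12.01) + 2(1.008) + 2(19.00) = 52.026 g/mol
Mass of H per mole = 2 × 1.008 = 2.016 g
% H = 2.016 / 52.026 × 100 = 3.87%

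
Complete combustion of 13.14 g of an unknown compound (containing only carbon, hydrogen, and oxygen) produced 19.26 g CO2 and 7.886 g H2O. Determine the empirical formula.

CH2O

mol C = 19.26 / 44.01 = 0.4376; mass C = 0.4376 × 12.01 = 5.256 g
mol H = 2 × (7.886 / 18.02) = 0.8752; mass H = 0.8752 × 1.008 = 0.8823 g
mass O = 13.14 − (6.138) = 7.002 g → mol O = 0.4376
Divide by the smallest (0.4376 mol O): C 1.000, H 2.000, O 1.000
Ratio ≈ 1:2:1, so the empirical formula is CH2O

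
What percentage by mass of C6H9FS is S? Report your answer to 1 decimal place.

Molar mass = 6(12.01) + 9(1.008) + 1(19.00) + 1(32.07) = 132.202 g/mol
Mass of S per mole = 1 × 32.07 = 32.070 g
% S = 32.070 / 132.202 × 100 = 24.3%

24.3%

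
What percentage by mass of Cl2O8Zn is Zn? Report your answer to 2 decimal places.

Molar mass = 2(35.45) + 8(16.00) + 1(65.38) = 264.280 g/mol
Mass of Zn per mole = 1 × 65.38 = 65.380 g
% Zn = 65.380 / 264.280 × 100 = 24.74%

24.74%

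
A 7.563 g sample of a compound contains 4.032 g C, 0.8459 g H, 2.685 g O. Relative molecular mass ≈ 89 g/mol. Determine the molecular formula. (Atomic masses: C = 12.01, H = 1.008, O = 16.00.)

C: 4.032 g ÷ 12.01 g/mol = 0.3357 mol
H: 0.8459 g ÷ 1.008 g/mol = 0.8392 mol
O: 2.685 g ÷ 16.00 g/mol = 0.1678 mol
Smallest is O at 0.1678 mol; normalising gives C 2.001, H 5.001, O 1.000
→ C2H5O
Empirical-formula mass = 45.06 g/mol
n = 89 / 45.06 = 1.98 ≈ 2
Molecular formula = (C2H5O)×2 = C4H10O2

C4H10O2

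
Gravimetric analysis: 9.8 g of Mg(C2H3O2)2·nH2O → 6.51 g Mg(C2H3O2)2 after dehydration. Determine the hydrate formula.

Mg(C2H3O2)2·4H2O

Mass of water lost = 9.8 − 6.51 = 3.29 g → 3.29 / 18.02 = 0.1826 mol H2O
Molar mass of Mg(C2H3O2)2 = 142.40 g/mol → mol Mg(C2H3O2)2 = 6.51 / 142.40 = 0.04572
n = 0.1826 / 0.04572 = 3.99 ≈ 4 → Mg(C2H3O2)2·4H2O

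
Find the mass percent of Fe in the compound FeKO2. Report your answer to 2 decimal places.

Molar mass = 1(55.85) + 1(39.10) + 2(16.00) = 126.950 g/mol
Mass of Fe per mole = 1 × 55.85 = 55.850 g
% Fe = 55.850 / 126.950 × 100 = 43.99%

43.99%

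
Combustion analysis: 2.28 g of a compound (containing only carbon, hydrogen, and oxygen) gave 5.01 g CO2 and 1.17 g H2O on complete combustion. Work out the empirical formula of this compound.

C7H8O3

mol C = 5.01 / 44.01 = 0.1138; mass C = 0.1138 × 12.01 = 1.367 g
mol H = 2 × (1.17 / 18.02) = 0.1299; mass H = 0.1299 × 1.008 = 0.1309 g
mass O = 2.28 − (1.498) = 0.7819 g → mol O = 0.04887
Smallest is O at 0.04887 mol; normalising gives C 2.329, H 2.657, O 1.000
Scaling by 3: C 6.99, H 7.97, O 3.00 → C7H8O3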